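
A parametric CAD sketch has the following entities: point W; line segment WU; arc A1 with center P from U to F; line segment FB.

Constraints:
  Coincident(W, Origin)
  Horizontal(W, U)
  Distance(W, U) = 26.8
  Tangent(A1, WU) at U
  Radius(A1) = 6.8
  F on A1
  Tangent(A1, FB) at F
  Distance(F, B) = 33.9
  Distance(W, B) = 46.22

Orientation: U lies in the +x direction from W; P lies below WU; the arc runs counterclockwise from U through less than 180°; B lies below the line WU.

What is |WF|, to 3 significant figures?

21.2

Checks: |PF| = 6.800 ✓; ∠(PF, FB) = 90.00° ✓; |FB| = 33.90 ✓; |WB| = 46.22 ✓.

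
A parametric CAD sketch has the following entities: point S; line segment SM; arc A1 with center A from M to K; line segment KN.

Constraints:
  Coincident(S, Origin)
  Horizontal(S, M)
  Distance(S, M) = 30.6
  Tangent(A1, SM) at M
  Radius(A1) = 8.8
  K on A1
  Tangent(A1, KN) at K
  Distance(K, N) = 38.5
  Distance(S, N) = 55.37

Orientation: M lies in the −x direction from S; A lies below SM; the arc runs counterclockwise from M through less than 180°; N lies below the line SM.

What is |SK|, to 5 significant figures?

40.638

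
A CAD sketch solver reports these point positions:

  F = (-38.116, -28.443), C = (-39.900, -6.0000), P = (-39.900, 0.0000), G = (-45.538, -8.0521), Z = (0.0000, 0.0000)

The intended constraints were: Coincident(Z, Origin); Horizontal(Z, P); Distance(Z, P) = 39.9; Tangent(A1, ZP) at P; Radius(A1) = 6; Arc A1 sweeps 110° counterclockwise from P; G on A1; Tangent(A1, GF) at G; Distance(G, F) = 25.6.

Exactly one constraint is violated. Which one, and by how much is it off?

Distance(G, F) = 25.6 — off by 3.90.

Z = (0.00, 0.00) ✓; Z.y = 0.00, P.y = 0.00 ✓; |ZP| = 39.90 ✓; ∠(CP, PZ) = 90.00° ✓; |CP| = 6.000 ✓; bearing(C→G) − bearing(C→P) = 110.0° ✓; |CG| = 6.000 ✓; ∠(CG, GF) = 90.00° ✓; |GF| = 21.70 ✗.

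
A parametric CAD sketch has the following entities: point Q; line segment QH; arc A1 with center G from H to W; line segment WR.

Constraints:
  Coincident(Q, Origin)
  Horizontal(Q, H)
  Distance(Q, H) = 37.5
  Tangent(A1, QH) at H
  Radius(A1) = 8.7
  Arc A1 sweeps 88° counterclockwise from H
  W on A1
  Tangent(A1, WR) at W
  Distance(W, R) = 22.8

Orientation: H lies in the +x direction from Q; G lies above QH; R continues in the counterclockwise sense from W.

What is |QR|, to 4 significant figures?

56.40

Q is at the origin; Q and H share the same y with |QH| = 37.5 and H on the +x side, so H = (37.50, 0.000). A1 meets QH tangentially, so GH is at right angles to QH, so G = H + (0, 8.7) = (37.50, 8.700). On A1, H sits at bearing -90° from G; an 88° counterclockwise sweep puts W at bearing -2°, so W = G + 8.7·(cos -2°, sin -2°) = (46.19, 8.396). A1 meets WR tangentially, so GW is at right angles to WR, so WR runs along (−sin -2°, cos -2°); with |WR| = 22.8, R = (46.99, 31.18). Then |QR| = |R − Q| = 56.40.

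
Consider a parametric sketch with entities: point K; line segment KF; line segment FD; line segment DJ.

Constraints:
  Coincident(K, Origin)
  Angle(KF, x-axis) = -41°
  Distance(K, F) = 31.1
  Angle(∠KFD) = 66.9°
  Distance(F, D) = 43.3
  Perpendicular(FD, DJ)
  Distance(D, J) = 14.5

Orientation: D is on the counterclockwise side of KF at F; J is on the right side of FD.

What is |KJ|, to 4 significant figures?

53.15

∠KFD = 66.9°, so FD runs at -41.0° + (180° − 66.9°) = 72.10° from the x-axis; with |FD| = 43.3, D = F + 43.3·(cos 72.10°, sin 72.10°) = (36.78, 20.80). FD is perpendicular to DJ; with |DJ| = 14.5 on the right of FD, J = D + 14.5·(0.9516, -0.3074) = (50.58, 16.34). Then |KJ| = |J − K| = 53.15.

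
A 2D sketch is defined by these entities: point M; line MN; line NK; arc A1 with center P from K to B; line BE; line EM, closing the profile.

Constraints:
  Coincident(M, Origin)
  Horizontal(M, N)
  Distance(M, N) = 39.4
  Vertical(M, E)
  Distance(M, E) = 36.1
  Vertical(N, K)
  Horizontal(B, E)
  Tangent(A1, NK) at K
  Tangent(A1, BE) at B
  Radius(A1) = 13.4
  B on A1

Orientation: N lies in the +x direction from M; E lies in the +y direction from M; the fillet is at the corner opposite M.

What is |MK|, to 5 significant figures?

45.471

M is at the origin; MN is horizontal with |MN| = 39.4 and N on the +x side, so N = (39.400, 0.0000). ME is vertical with |ME| = 36.1 and E on the +y side, so E = (0.0000, 36.100). The virtual corner opposite M is at (39.400, 36.100). A1 meets NK tangentially, so PK is at right angles to NK and tangency of A1 to BE means the radius PB is perpendicular to BE, with radius 13.4, so the center P sits 13.4 in from both sides at P = (26.000, 22.700). That places the tangent points at K = (39.400, 22.700) on NK and B = (26.000, 36.100) on BE. Then |MK| = |K − M| = 45.471.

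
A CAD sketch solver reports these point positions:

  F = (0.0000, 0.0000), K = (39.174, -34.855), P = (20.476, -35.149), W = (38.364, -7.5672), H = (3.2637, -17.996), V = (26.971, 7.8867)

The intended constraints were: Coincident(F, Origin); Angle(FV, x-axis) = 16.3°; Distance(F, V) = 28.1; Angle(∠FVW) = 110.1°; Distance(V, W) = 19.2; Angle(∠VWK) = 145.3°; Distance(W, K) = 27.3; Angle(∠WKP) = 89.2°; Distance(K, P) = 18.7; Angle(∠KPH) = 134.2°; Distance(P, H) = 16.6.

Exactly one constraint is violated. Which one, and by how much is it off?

Distance(P, H) = 16.6 — off by 7.70.

F = (0.00, 0.00) ✓; FV at 16.30° ✓; |FV| = 28.10 ✓; ∠FVW = 110.1° ✓; |VW| = 19.20 ✓; ∠VWK = 145.3° ✓; |WK| = 27.30 ✓; ∠WKP = 89.20° ✓; |KP| = 18.70 ✓; ∠KPH = 134.2° ✓; |PH| = 24.30 ✗.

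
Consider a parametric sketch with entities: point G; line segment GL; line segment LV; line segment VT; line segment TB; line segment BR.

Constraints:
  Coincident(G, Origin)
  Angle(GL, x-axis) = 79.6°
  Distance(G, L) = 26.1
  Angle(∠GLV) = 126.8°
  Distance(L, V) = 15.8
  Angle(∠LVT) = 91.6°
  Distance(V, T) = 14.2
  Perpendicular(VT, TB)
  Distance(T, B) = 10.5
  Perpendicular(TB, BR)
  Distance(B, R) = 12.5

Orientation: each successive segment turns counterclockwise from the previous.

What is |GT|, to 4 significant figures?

32.53

∠GLV = 126.8° gives LV at 132.8° from the x-axis; with |LV| = 15.8, V = (-6.024, 37.26). ∠LVT = 91.6° gives VT at -138.8° from the x-axis; with |VT| = 14.2, T = (-16.71, 27.91). Then |GT| = |T − G| = 32.53.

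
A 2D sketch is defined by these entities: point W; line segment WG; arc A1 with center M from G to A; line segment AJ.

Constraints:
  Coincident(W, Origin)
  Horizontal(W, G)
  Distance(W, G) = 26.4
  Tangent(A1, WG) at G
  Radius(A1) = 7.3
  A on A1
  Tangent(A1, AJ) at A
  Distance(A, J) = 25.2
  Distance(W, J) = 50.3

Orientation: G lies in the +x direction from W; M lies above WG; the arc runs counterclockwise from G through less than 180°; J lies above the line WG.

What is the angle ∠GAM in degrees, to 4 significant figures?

53.90°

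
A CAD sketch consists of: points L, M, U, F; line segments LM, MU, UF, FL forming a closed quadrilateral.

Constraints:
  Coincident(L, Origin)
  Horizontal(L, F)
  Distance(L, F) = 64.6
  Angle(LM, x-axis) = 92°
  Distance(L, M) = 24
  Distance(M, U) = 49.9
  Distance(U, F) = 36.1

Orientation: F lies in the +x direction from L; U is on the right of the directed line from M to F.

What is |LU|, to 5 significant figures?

34.409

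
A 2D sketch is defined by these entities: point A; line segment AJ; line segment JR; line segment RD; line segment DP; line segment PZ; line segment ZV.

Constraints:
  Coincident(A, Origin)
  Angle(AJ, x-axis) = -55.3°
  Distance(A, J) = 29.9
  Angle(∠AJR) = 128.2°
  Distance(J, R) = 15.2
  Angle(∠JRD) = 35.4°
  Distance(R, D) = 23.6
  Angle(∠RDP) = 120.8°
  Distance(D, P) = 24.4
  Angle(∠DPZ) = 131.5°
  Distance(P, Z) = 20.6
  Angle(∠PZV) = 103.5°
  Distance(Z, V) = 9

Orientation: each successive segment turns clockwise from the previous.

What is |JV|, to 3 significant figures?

32.3

A is at the origin; AJ runs at -55.3° with length 29.9, so J = (17.0, -24.6). ∠AJR = 128.2° gives JR at -107° from the x-axis; with |JR| = 15.2, R = (12.6, -39.1). ∠JRD = 35.4° gives RD at 108° from the x-axis; with |RD| = 23.6, D = (5.14, -16.7). ∠RDP = 120.8° gives DP at 49.1° from the x-axis; with |DP| = 24.4, P = (21.1, 1.74). ∠DPZ = 131.5° gives PZ at 0.600° from the x-axis; with |PZ| = 20.6, Z = (41.7, 1.95). ∠PZV = 103.5° gives ZV at -75.9° from the x-axis; with |ZV| = 9.0, V = (43.9, -6.77). Then |JV| = |V − J| = 32.3.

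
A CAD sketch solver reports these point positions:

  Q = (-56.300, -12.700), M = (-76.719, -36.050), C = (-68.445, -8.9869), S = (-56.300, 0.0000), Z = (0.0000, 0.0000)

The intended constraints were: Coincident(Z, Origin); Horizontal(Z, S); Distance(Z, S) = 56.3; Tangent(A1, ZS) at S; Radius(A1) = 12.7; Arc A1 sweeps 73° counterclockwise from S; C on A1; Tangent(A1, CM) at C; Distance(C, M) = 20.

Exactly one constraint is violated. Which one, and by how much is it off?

Distance(C, M) = 20 — off by 8.30.

Z = (0.00, 0.00) ✓; Z.y = 0.00, S.y = 0.00 ✓; |ZS| = 56.30 ✓; ∠(QS, SZ) = 90.00° ✓; |QS| = 12.70 ✓; bearing(Q→C) − bearing(Q→S) = 73.00° ✓; |QC| = 12.70 ✓; ∠(QC, CM) = 90.00° ✓; |CM| = 28.30 ✗.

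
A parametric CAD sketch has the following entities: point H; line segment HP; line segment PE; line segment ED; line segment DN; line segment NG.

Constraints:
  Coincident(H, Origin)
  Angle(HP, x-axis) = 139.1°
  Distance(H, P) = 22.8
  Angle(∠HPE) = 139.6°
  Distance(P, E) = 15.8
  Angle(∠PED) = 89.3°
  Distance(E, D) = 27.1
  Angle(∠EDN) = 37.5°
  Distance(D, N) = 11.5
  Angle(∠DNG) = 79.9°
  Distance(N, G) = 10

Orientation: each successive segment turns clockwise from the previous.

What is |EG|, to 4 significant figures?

13.51

H is at the origin; HP runs at 139.1° with length 22.8, so P = (-17.23, 14.93). ∠HPE = 139.6° gives PE at 98.70° from the x-axis; with |PE| = 15.8, E = (-19.62, 30.55). ∠PED = 89.3° gives ED at 8.000° from the x-axis; with |ED| = 27.1, D = (7.213, 34.32). ∠EDN = 37.5° gives DN at -134.5° from the x-axis; with |DN| = 11.5, N = (-0.8476, 26.12). ∠DNG = 79.9° gives NG at 125.4° from the x-axis; with |NG| = 10.0, G = (-6.640, 34.27). Then |EG| = |G − E| = 13.51.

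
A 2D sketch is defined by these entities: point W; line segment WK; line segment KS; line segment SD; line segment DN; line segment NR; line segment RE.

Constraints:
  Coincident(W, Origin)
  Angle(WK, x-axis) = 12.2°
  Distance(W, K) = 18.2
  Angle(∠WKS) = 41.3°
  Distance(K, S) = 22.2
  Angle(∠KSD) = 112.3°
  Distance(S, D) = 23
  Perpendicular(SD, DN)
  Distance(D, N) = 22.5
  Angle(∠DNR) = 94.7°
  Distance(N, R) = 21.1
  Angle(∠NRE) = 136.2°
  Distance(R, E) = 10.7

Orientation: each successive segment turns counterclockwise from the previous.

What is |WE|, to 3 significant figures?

15.1

W is at the origin; WK runs at 12.2° with length 18.2, so K = (17.8, 3.85). ∠WKS = 41.3° gives KS at 151° from the x-axis; with |KS| = 22.2, S = (-1.61, 14.6). ∠KSD = 112.3° gives SD at -141° from the x-axis; with |SD| = 23.0, D = (-19.6, 0.294). SD is perpendicular to DN, so DN runs at -51.4°; with |DN| = 22.5, N = (-5.55, -17.3). ∠DNR = 94.7° gives NR at 33.9° from the x-axis; with |NR| = 21.1, R = (12.0, -5.52). ∠NRE = 136.2° gives RE at 77.7° from the x-axis; with |RE| = 10.7, E = (14.2, 4.93). Then |WE| = |E − W| = 15.1.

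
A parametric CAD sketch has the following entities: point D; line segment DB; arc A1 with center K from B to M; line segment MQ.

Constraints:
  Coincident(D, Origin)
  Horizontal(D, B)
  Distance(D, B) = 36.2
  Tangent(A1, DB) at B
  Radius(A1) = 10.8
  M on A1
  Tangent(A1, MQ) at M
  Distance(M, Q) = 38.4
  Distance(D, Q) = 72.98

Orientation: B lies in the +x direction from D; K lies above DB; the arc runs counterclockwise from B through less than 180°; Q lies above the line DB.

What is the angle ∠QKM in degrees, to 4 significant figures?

74.29°

Checks: |KM| = 10.80 ✓; ∠(KM, MQ) = 90.00° ✓; |MQ| = 38.40 ✓; |DQ| = 72.98 ✓.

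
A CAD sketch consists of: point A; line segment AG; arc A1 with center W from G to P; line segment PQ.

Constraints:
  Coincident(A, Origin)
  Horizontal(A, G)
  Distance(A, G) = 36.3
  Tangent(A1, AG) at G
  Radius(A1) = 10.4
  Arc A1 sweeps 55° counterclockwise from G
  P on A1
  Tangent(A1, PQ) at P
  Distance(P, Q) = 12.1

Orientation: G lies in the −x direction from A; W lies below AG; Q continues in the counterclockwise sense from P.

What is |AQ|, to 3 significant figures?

53.7

On A1, G sits at bearing 90° from W; a 55° counterclockwise sweep puts P at bearing 145°, so P = W + 10.4·(cos 145°, sin 145°) = (-44.8, -4.43). Tangency of A1 to PQ means the radius WP is perpendicular to PQ, so PQ runs along (−sin 145°, cos 145°); with |PQ| = 12.1, Q = (-51.8, -14.3). Then |AQ| = |Q − A| = 53.7.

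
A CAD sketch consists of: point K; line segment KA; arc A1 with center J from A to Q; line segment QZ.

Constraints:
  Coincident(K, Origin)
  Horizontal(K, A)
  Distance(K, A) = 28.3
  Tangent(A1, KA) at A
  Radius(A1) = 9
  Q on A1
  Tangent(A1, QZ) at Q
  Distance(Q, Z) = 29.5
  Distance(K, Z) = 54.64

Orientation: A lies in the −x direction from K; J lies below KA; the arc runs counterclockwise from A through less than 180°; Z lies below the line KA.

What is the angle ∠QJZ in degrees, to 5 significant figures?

73.034°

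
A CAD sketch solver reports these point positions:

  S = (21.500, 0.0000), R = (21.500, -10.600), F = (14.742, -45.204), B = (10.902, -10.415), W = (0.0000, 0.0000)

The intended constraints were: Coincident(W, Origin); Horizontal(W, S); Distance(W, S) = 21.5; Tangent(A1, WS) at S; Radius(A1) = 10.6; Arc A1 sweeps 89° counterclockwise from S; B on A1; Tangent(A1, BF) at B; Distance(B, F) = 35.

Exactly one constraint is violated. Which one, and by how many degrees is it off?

Tangent(A1, BF) at B — off by 7.30°.

W = (0.00, 0.00) ✓; W.y = 0.00, S.y = 0.00 ✓; |WS| = 21.50 ✓; ∠(RS, SW) = 90.00° ✓; |RS| = 10.60 ✓; bearing(R→B) − bearing(R→S) = 89.00° ✓; |RB| = 10.60 ✓; ∠(RB, BF) = 82.70° ✗; |BF| = 35.00 ✓.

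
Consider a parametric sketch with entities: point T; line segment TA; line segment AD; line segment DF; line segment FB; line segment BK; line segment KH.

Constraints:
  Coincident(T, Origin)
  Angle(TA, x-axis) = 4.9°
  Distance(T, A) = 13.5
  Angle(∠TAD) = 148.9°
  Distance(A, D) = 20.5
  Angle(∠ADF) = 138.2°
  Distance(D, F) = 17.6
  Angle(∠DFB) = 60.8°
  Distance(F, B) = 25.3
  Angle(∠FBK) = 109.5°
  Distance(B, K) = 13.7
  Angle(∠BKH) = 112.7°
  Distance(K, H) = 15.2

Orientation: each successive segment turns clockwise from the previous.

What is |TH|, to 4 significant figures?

22.89

∠FBK = 109.5° gives BK at 102.3° from the x-axis; with |BK| = 13.7, K = (10.42, -7.660). ∠BKH = 112.7° gives KH at 35.00° from the x-axis; with |KH| = 15.2, H = (22.87, 1.059). Then |TH| = |H − T| = 22.89.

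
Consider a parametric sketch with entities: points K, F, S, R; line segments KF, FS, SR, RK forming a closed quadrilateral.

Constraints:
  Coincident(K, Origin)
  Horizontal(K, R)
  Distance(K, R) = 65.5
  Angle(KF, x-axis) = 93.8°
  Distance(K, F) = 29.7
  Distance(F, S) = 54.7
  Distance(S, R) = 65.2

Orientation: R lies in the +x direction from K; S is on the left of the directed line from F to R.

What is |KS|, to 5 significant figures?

74.589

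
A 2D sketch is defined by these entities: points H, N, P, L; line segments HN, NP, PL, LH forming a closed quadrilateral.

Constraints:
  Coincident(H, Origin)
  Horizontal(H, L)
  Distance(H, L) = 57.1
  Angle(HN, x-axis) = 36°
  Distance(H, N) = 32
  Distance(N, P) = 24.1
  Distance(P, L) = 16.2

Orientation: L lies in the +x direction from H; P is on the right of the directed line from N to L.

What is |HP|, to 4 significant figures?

40.90

Checks: |NP| = 24.10 ✓; |PL| = 16.20 ✓.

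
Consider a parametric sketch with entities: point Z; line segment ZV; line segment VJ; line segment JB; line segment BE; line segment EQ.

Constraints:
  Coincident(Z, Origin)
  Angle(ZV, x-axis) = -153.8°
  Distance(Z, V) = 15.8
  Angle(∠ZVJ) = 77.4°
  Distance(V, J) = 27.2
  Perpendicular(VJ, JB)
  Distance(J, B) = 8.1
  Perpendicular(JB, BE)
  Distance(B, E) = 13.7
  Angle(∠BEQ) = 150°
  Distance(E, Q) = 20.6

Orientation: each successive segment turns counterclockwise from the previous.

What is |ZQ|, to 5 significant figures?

19.263

Z is at the origin; ZV runs at -153.8° with length 15.8, so V = (-14.177, -6.9758). ∠ZVJ = 77.4° gives VJ at -51.200° from the x-axis; with |VJ| = 27.2, J = (2.8669, -28.174). The perpendicularity gives JB at right angles to VJ, so JB runs at 38.800°; with |JB| = 8.1, B = (9.1796, -23.098). The perpendicularity gives BE at right angles to JB, so BE runs at 128.80°; with |BE| = 13.7, E = (0.59511, -12.421). ∠BEQ = 150.0° gives EQ at 158.80° from the x-axis; with |EQ| = 20.6, Q = (-18.611, -4.9719). Then |ZQ| = |Q − Z| = 19.263.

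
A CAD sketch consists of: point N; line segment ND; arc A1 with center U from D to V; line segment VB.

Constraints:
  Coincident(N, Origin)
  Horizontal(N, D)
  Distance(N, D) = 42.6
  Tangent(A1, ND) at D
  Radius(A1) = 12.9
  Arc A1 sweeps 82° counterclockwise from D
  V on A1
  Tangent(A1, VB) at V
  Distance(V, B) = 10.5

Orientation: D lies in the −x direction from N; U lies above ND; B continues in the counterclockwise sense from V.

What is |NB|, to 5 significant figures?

35.593

N is at the origin; ND is horizontal with |ND| = 42.6 and D on the −x side, so D = (-42.600, 0.0000). A1 meets ND tangentially, so UD is at right angles to ND, so U = D + (0, 12.9) = (-42.600, 12.900). On A1, D sits at bearing -90° from U; an 82° counterclockwise sweep puts V at bearing -8°, so V = U + 12.9·(cos -8°, sin -8°) = (-29.826, 11.105). Tangency of A1 to VB means the radius UV is perpendicular to VB, so VB runs along (−sin -8°, cos -8°); with |VB| = 10.5, B = (-28.364, 21.502). Then |NB| = |B − N| = 35.593.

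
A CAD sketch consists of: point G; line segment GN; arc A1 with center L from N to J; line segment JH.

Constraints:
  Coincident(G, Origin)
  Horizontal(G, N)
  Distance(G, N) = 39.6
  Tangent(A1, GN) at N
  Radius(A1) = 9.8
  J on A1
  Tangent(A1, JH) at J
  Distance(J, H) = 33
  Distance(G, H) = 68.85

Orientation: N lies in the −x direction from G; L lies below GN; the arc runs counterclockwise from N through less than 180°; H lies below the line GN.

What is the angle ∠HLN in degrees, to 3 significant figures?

152°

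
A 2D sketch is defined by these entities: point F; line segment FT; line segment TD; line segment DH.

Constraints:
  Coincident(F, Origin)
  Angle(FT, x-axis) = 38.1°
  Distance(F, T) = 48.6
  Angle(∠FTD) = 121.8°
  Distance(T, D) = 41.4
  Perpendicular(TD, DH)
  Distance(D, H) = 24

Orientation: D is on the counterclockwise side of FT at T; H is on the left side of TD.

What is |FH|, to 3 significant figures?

69.2

∠FTD = 121.8°, so TD runs at 38.1° + (180° − 121.8°) = 96.3° from the x-axis; with |TD| = 41.4, D = T + 41.4·(cos 96.3°, sin 96.3°) = (33.7, 71.1). TD ⟂ DH; with |DH| = 24.0 on the left of TD, H = D + 24.0·(-0.994, -0.110) = (9.85, 68.5). Then |FH| = |H − F| = 69.2.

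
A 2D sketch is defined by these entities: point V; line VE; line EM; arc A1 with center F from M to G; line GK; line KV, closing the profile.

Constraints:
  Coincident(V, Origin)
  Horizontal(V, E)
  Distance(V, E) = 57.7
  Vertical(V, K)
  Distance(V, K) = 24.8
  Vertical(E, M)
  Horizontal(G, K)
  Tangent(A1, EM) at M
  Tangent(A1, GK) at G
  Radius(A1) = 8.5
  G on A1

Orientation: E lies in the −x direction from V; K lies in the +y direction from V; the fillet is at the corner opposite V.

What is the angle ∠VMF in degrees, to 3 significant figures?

15.8°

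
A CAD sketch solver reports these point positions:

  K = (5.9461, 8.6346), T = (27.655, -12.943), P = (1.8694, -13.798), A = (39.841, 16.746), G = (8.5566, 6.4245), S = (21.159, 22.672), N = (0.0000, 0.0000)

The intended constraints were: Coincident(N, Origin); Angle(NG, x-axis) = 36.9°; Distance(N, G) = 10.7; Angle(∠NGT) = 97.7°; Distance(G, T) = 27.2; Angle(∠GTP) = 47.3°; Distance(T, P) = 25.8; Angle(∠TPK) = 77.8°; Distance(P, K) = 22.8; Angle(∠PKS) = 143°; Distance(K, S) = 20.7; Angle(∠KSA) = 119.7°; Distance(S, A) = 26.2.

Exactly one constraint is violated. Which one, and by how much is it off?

Distance(S, A) = 26.2 — off by 6.60.

N = (0.00, 0.00) ✓; NG at 36.90° ✓; |NG| = 10.70 ✓; ∠NGT = 97.70° ✓; |GT| = 27.20 ✓; ∠GTP = 47.30° ✓; |TP| = 25.80 ✓; ∠TPK = 77.80° ✓; |PK| = 22.80 ✓; ∠PKS = 143.0° ✓; |KS| = 20.70 ✓; ∠KSA = 119.7° ✓; |SA| = 19.60 ✗.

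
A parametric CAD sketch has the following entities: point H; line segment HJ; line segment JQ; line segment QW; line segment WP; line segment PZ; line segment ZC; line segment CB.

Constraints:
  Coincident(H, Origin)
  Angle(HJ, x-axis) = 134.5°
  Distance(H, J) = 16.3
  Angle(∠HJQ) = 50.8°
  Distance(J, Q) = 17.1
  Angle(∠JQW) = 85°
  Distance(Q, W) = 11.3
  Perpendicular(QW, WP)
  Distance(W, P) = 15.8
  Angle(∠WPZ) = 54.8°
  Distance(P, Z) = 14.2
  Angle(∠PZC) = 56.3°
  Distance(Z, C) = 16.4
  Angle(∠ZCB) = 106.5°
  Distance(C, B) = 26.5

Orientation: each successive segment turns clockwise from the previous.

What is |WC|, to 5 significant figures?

4.0736

H is at the origin; HJ runs at 134.5° with length 16.3, so J = (-11.425, 11.626). ∠HJQ = 50.8° gives JQ at 5.3000° from the x-axis; with |JQ| = 17.1, Q = (5.6021, 13.206). ∠JQW = 85.0° gives QW at -89.700° from the x-axis; with |QW| = 11.3, W = (5.6612, 1.9057). QW is perpendicular to WP, so WP runs at -179.70°; with |WP| = 15.8, P = (-10.139, 1.8229). ∠WPZ = 54.8° gives PZ at 55.100° from the x-axis; with |PZ| = 14.2, Z = (-2.0141, 13.469). ∠PZC = 56.3° gives ZC at -68.600° from the x-axis; with |ZC| = 16.4, C = (3.9699, -1.8002). Then |WC| = |C − W| = 4.0736.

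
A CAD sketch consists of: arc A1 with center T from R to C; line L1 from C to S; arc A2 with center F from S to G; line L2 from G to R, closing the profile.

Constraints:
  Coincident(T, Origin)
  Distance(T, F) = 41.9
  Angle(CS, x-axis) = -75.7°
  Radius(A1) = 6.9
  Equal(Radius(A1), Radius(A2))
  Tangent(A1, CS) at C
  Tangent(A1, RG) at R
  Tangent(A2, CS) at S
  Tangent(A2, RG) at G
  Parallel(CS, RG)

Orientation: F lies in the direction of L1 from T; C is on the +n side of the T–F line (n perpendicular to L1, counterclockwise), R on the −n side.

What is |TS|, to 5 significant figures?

42.464

The slot axis is L1's direction at -75.7°, so u = (cos -75.7°, sin -75.7°) = (0.24700, -0.96902) and n = (−sin -75.7°, cos -75.7°) = (0.96902, 0.24700). T is at the origin and F lies 41.9 along u from T, so F = 41.9·u = (10.349, -40.602). Tangency of A1 to both parallel lines with radius 6.9 puts C and R at T ± 6.9·n: C = (6.6862, 1.7043), R = (-6.6862, -1.7043). Equal radii place S and G the same way about F: S = F + 6.9·n = (17.035, -38.897), G = F − 6.9·n = (3.6631, -42.306). Then |TS| = |S − T| = 42.464.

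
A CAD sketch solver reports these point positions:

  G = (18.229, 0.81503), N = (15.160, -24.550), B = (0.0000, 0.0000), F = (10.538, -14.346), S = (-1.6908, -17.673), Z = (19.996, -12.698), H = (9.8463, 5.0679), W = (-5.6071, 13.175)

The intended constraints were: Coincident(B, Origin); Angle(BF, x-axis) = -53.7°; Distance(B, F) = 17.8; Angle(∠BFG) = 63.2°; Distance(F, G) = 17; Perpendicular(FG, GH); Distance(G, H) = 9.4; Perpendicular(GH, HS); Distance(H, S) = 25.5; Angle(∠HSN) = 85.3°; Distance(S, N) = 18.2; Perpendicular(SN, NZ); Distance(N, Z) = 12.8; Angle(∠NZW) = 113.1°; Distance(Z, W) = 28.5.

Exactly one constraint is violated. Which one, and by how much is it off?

Distance(Z, W) = 28.5 — off by 7.90.

B = (0.00, 0.00) ✓; BF at -53.70° ✓; |BF| = 17.80 ✓; ∠BFG = 63.20° ✓; |FG| = 17.00 ✓; ∠(FG, GH) = 90.00° ✓; |GH| = 9.400 ✓; ∠(GH, HS) = 90.00° ✓; |HS| = 25.50 ✓; ∠HSN = 85.30° ✓; |SN| = 18.20 ✓; ∠(SN, NZ) = 90.00° ✓; |NZ| = 12.80 ✓; ∠NZW = 113.1° ✓; |ZW| = 36.40 ✗.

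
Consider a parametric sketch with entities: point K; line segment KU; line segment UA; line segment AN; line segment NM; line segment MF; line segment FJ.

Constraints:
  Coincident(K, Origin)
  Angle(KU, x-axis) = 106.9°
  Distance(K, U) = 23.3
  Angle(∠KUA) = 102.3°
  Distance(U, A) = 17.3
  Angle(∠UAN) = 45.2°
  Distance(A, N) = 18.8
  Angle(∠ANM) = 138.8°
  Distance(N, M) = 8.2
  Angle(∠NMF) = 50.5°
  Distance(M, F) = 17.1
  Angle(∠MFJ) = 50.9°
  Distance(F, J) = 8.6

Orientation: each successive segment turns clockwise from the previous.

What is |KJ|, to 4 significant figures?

19.50

∠NMF = 50.5° gives MF at 83.70° from the x-axis; with |MF| = 17.1, F = (-1.713, 25.13). ∠MFJ = 50.9° gives FJ at -45.40° from the x-axis; with |FJ| = 8.6, J = (4.326, 19.01). Then |KJ| = |J − K| = 19.50.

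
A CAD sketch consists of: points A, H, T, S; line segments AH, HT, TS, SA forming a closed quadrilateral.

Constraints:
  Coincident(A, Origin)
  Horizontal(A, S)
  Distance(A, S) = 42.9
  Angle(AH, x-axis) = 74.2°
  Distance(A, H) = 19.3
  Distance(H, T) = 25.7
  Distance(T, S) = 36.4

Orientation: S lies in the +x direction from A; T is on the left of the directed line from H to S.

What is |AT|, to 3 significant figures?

42.2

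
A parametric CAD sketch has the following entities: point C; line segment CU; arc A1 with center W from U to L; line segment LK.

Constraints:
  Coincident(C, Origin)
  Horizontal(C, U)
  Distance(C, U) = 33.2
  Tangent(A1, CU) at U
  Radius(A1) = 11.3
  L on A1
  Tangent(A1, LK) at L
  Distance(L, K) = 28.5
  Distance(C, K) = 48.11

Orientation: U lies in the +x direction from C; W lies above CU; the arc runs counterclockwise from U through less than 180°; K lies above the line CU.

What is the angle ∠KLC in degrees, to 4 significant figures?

76.53°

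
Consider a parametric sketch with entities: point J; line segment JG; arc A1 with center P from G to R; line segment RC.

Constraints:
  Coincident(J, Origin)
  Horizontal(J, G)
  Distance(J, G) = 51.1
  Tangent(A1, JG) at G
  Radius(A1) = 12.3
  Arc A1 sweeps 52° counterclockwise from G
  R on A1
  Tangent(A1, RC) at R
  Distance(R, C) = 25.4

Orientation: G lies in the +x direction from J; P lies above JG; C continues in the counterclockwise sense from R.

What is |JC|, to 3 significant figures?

80.3

On A1, G sits at bearing -90° from P; a 52° counterclockwise sweep puts R at bearing -38°, so R = P + 12.3·(cos -38°, sin -38°) = (60.8, 4.73). The tangent condition forces PR to be normal to RC, so RC runs along (−sin -38°, cos -38°); with |RC| = 25.4, C = (76.4, 24.7). Then |JC| = |C − J| = 80.3.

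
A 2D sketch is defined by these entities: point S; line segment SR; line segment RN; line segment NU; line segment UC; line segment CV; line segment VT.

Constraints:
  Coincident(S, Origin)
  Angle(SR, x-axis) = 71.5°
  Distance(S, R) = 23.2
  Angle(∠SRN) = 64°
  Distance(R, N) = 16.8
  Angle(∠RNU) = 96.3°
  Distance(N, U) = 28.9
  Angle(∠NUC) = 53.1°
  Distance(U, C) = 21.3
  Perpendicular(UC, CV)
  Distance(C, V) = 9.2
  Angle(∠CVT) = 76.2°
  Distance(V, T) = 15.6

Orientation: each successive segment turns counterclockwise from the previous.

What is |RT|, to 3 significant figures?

27.2

UC ⟂ CV, so CV runs at 128°; with |CV| = 9.2, V = (2.40, 11.3). ∠CVT = 76.2° gives VT at -128° from the x-axis; with |VT| = 15.6, T = (-7.23, -0.979). Then |RT| = |T − R| = 27.2.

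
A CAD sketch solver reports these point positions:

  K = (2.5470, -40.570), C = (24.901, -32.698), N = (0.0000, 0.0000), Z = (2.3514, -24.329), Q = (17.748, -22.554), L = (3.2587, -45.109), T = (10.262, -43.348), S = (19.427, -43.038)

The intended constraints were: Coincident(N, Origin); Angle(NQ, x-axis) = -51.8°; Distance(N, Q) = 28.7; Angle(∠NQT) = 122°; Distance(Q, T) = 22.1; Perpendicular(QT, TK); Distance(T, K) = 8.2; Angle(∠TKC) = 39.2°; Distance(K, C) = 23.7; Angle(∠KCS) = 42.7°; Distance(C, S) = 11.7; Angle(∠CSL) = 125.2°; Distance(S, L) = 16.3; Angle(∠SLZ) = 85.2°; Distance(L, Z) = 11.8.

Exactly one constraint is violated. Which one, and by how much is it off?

Distance(L, Z) = 11.8 — off by 9.00.

N = (0.00, 0.00) ✓; NQ at -51.80° ✓; |NQ| = 28.70 ✓; ∠NQT = 122.0° ✓; |QT| = 22.10 ✓; ∠(QT, TK) = 90.00° ✓; |TK| = 8.200 ✓; ∠TKC = 39.20° ✓; |KC| = 23.70 ✓; ∠KCS = 42.70° ✓; |CS| = 11.70 ✓; ∠CSL = 125.2° ✓; |SL| = 16.30 ✓; ∠SLZ = 85.20° ✓; |LZ| = 20.80 ✗.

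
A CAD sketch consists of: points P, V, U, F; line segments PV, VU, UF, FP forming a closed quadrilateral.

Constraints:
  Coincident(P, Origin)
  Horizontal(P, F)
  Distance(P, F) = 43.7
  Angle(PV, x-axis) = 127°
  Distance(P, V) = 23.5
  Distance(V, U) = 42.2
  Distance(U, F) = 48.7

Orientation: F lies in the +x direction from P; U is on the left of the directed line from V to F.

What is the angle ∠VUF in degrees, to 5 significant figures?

83.651°

Checks: |VU| = 42.20 ✓; |UF| = 48.70 ✓.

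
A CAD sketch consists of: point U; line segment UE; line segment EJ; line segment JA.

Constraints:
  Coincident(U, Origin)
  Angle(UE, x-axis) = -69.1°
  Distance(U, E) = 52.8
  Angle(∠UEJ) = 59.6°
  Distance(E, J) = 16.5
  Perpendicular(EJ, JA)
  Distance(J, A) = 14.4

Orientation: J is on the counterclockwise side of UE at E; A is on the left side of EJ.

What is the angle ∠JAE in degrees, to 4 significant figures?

48.89°

U is at the origin; UE runs at -69.1° with length 52.8, so E = 52.8·(cos -69.1°, sin -69.1°) = (18.84, -49.33). ∠UEJ = 59.6°, so EJ runs at -69.1° + (180° − 59.6°) = 51.30° from the x-axis; with |EJ| = 16.5, J = E + 16.5·(cos 51.30°, sin 51.30°) = (29.15, -36.45). EJ ⟂ JA; with |JA| = 14.4 on the left of EJ, A = J + 14.4·(-0.7804, 0.6252) = (17.91, -27.45). Then cos ∠JAE = AJ·AE / (|AJ||AE|), giving 48.89°.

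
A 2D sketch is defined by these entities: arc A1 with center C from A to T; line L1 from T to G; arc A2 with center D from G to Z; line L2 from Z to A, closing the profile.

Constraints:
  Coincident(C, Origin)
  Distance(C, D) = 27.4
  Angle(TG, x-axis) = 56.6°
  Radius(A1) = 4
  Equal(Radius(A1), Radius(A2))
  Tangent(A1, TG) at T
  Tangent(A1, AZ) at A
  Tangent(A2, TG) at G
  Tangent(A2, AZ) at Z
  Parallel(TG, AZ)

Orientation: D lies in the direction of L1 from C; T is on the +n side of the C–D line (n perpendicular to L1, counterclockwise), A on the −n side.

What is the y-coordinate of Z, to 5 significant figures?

20.673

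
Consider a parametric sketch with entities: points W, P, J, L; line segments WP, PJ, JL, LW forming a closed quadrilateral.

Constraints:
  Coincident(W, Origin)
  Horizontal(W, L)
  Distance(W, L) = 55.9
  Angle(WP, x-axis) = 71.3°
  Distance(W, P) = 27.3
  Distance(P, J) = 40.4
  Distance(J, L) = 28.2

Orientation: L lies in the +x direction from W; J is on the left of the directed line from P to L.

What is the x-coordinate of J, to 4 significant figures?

49.12

Checks: |PJ| = 40.40 ✓; |JL| = 28.20 ✓.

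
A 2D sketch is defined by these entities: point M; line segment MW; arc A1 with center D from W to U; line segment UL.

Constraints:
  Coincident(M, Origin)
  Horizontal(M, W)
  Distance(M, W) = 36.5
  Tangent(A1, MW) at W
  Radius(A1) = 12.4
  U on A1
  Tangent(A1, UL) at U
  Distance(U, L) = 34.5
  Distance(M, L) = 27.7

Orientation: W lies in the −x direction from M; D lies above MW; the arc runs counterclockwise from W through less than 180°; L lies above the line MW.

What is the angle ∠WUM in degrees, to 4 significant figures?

150.8°

Checks: |DU| = 12.40 ✓; ∠(DU, UL) = 90.00° ✓; |UL| = 34.50 ✓; |ML| = 27.70 ✓.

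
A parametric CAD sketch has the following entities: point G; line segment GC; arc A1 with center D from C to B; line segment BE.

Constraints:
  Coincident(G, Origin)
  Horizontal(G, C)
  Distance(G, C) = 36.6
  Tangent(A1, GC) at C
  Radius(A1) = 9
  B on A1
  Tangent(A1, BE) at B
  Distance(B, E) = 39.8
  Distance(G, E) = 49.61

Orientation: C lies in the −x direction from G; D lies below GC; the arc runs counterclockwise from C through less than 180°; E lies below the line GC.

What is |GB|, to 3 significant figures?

46.0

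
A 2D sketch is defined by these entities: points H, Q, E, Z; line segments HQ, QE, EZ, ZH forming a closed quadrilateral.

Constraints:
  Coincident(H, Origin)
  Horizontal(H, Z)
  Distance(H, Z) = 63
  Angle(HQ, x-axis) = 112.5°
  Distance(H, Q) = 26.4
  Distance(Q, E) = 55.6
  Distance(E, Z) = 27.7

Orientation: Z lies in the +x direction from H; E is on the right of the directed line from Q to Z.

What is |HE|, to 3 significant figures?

36.7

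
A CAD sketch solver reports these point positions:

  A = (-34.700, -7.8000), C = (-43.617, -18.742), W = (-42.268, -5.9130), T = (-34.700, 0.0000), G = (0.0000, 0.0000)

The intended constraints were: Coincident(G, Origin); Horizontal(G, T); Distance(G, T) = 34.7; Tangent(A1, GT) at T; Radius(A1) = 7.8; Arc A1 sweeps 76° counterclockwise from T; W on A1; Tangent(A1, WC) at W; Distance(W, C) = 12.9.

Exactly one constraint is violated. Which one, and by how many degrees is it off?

Tangent(A1, WC) at W — off by 8.00°.

G = (0.00, 0.00) ✓; G.y = 0.00, T.y = 0.00 ✓; |GT| = 34.70 ✓; ∠(AT, TG) = 90.00° ✓; |AT| = 7.800 ✓; bearing(A→W) − bearing(A→T) = 76.00° ✓; |AW| = 7.800 ✓; ∠(AW, WC) = 82.00° ✗; |WC| = 12.90 ✓.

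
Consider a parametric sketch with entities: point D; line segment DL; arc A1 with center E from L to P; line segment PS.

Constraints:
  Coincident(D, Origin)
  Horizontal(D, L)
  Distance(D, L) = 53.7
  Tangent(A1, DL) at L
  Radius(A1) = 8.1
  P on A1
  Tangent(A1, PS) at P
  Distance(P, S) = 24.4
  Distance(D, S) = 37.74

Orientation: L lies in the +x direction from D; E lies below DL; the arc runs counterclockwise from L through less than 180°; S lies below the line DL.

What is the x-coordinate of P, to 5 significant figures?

47.655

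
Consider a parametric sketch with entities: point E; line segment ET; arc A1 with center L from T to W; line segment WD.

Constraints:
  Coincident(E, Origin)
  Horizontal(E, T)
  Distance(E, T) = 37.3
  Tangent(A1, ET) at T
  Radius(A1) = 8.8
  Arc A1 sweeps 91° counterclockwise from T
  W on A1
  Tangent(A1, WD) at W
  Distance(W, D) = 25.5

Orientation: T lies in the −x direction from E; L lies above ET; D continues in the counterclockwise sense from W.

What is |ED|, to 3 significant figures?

45.0

E is at the origin; E and T share the same y with |ET| = 37.3 and T on the −x side, so T = (-37.3, 0.00). A1 meets ET tangentially, so LT is at right angles to ET, so L = T + (0, 8.8) = (-37.3, 8.80). On A1, T sits at bearing -90° from L; a 91° counterclockwise sweep puts W at bearing 1°, so W = L + 8.8·(cos 1°, sin 1°) = (-28.5, 8.95). A1 meets WD tangentially, so LW is at right angles to WD, so WD runs along (−sin 1°, cos 1°); with |WD| = 25.5, D = (-28.9, 34.4). Then |ED| = |D − E| = 45.0.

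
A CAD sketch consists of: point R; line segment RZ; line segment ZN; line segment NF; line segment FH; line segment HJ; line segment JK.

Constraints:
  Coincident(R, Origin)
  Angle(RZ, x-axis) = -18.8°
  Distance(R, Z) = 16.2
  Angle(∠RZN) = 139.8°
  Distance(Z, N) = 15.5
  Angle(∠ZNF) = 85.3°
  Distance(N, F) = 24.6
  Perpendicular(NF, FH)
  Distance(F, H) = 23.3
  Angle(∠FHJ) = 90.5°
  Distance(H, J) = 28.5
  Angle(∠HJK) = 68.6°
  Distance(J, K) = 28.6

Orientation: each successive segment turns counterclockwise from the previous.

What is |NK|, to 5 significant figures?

7.0558

R is at the origin; RZ runs at -18.8° with length 16.2, so Z = (15.336, -5.2207). ∠RZN = 139.8° gives ZN at 21.400° from the x-axis; with |ZN| = 15.5, N = (29.767, 0.43489). ∠ZNF = 85.3° gives NF at 116.10° from the x-axis; with |NF| = 24.6, F = (18.945, 22.526). NF is perpendicular to FH, so FH runs at -153.90°; with |FH| = 23.3, H = (-1.9795, 12.276). ∠FHJ = 90.5° gives HJ at -64.400° from the x-axis; with |HJ| = 28.5, J = (10.335, -13.426). ∠HJK = 68.6° gives JK at 47.000° from the x-axis; with |JK| = 28.6, K = (29.840, 7.4903). Then |NK| = |K − N| = 7.0558.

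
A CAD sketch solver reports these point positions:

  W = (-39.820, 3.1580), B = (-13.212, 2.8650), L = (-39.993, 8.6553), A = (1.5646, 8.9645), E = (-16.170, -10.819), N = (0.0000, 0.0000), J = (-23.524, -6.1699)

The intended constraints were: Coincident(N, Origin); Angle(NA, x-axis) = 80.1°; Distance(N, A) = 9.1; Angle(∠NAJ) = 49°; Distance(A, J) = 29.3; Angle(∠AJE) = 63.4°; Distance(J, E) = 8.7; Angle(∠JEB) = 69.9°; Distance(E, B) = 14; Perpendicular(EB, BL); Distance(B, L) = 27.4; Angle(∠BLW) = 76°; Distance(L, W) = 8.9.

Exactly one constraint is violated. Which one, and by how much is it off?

Distance(L, W) = 8.9 — off by 3.40.

N = (0.00, 0.00) ✓; NA at 80.10° ✓; |NA| = 9.100 ✓; ∠NAJ = 49.00° ✓; |AJ| = 29.30 ✓; ∠AJE = 63.40° ✓; |JE| = 8.700 ✓; ∠JEB = 69.90° ✓; |EB| = 14.00 ✓; ∠(EB, BL) = 90.00° ✓; |BL| = 27.40 ✓; ∠BLW = 76.00° ✓; |LW| = 5.500 ✗.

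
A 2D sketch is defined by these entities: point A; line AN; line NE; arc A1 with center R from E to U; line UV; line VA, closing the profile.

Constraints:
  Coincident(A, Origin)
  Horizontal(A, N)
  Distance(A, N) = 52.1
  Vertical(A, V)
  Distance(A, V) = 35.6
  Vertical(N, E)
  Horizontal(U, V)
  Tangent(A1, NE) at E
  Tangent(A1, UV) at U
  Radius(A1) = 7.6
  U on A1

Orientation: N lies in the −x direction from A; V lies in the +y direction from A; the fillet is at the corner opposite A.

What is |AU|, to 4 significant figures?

56.99

A is at the origin; AN is horizontal with |AN| = 52.1 and N on the −x side, so N = (-52.10, 0.000). A and V share the same x with |AV| = 35.6 and V on the +y side, so V = (0.000, 35.60). The virtual corner opposite A is at (-52.10, 35.60). A1 meets NE tangentially, so RE is at right angles to NE and tangency of A1 to UV means the radius RU is perpendicular to UV, with radius 7.6, so the center R sits 7.6 in from both sides at R = (-44.50, 28.00). That places the tangent points at E = (-52.10, 28.00) on NE and U = (-44.50, 35.60) on UV. Then |AU| = |U − A| = 56.99.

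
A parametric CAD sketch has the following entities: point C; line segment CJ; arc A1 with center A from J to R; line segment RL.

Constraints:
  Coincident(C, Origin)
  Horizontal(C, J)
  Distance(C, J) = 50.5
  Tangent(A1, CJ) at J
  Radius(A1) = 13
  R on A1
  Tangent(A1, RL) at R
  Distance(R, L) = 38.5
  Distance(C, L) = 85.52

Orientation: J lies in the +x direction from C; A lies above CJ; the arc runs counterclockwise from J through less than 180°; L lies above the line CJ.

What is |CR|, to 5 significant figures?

64.138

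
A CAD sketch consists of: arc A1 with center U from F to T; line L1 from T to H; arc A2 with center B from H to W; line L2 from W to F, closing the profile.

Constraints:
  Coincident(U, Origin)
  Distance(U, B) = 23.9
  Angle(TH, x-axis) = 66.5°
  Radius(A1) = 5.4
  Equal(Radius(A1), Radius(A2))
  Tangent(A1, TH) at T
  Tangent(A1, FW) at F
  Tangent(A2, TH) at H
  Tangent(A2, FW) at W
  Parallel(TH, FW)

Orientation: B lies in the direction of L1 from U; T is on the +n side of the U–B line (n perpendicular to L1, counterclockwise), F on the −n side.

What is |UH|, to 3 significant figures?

24.5

The slot axis is L1's direction at 66.5°, so u = (cos 66.5°, sin 66.5°) = (0.399, 0.917) and n = (−sin 66.5°, cos 66.5°) = (-0.917, 0.399). U is at the origin and B lies 23.9 along u from U, so B = 23.9·u = (9.53, 21.9). Tangency of A1 to both parallel lines with radius 5.4 puts T and F at U ± 5.4·n: T = (-4.95, 2.15), F = (4.95, -2.15). Equal radii place H and W the same way about B: H = B + 5.4·n = (4.58, 24.1), W = B − 5.4·n = (14.5, 19.8). Then |UH| = |H − U| = 24.5.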